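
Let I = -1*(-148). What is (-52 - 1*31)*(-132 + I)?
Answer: -1328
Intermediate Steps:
I = 148
(-52 - 1*31)*(-132 + I) = (-52 - 1*31)*(-132 + 148) = (-52 - 31)*16 = -83*16 = -1328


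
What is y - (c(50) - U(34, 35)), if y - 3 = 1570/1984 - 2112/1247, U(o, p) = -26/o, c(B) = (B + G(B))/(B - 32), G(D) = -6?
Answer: -210364745/189264672 ≈ -1.1115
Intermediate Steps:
c(B) = (-6 + B)/(-32 + B) (c(B) = (B - 6)/(B - 32) = (-6 + B)/(-32 + B))
y = 2594863/1237024 (y = 3 + (1570/1984 - 2112/1247) = 3 + (1570*(1/1984) - 2112*1/1247) = 3 + (785/992 - 2112/1247) = 3 - 1116209/1237024 = 2594863/1237024 ≈ 2.0977)
y - (c(50) - U(34, 35)) = 2594863/1237024 - ((-6 + 50)/(-32 + 50) - (-26)/34) = 2594863/1237024 - (44/18 - (-26)/34) = 2594863/1237024 - ((1/18)*44 - 1*(-13/17)) = 2594863/1237024 - (22/9 + 13/17) = 2594863/1237024 - 1*491/153 = 2594863/1237024 - 491/153 = -210364745/189264672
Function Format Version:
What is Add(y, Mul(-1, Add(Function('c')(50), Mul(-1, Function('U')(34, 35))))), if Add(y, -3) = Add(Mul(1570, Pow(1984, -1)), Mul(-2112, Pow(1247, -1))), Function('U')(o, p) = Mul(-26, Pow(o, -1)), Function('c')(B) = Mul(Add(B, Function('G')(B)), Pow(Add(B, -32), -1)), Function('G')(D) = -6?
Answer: Rational(-210364745, 189264672) ≈ -1.1115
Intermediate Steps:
Function('c')(B) = Mul(Pow(Add(-32, B), -1), Add(-6, B)) (Function('c')(B) = Mul(Add(B, -6), Pow(Add(B, -32), -1)) = Mul(Add(-6, B), Pow(Add(-32, B), -1)) = Mul(Pow(Add(-32, B), -1), Add(-6, B)))
y = Rational(2594863, 1237024) (y = Add(3, Add(Mul(1570, Pow(1984, -1)), Mul(-2112, Pow(1247, -1)))) = Add(3, Add(Mul(1570, Rational(1, 1984)), Mul(-2112, Rational(1, 1247)))) = Add(3, Add(Rational(785, 992), Rational(-2112, 1247))) = Add(3, Rational(-1116209, 1237024)) = Rational(2594863, 1237024) ≈ 2.0977)
Add(y, Mul(-1, Add(Function('c')(50), Mul(-1, Function('U')(34, 35))))) = Add(Rational(2594863, 1237024), Mul(-1, Add(Mul(Pow(Add(-32, 50), -1), Add(-6, 50)), Mul(-1, Mul(-26, Pow(34, -1)))))) = Add(Rational(2594863, 1237024), Mul(-1, Add(Mul(Pow(18, -1), 44), Mul(-1, Mul(-26, Rational(1, 34)))))) = Add(Rational(2594863, 1237024), Mul(-1, Add(Mul(Rational(1, 18), 44), Mul(-1, Rational(-13, 17))))) = Add(Rational(2594863, 1237024), Mul(-1, Add(Rational(22, 9), Rational(13, 17)))) = Add(Rational(2594863, 1237024), Mul(-1, Rational(491, 153))) = Add(Rational(2594863, 1237024), Rational(-491, 153)) = Rational(-210364745, 189264672)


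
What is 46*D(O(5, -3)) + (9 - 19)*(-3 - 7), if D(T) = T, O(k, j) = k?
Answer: 330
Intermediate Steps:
46*D(O(5, -3)) + (9 - 19)*(-3 - 7) = 46*5 + (9 - 19)*(-3 - 7) = 230 - 10*(-10) = 230 + 100 = 330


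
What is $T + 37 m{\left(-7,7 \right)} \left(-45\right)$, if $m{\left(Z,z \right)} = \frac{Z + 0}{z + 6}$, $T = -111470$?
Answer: $- \frac{1437455}{13} \approx -1.1057 \cdot 10^{5}$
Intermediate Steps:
$m{\left(Z,z \right)} = \frac{Z}{6 + z}$
$T + 37 m{\left(-7,7 \right)} \left(-45\right) = -111470 + 37 \left(- \frac{7}{6 + 7}\right) \left(-45\right) = -111470 + 37 \left(- \frac{7}{13}\right) \left(-45\right) = -111470 - - \frac{11655}{13} = -111470 + \frac{11655}{13} = - \frac{1437455}{13}$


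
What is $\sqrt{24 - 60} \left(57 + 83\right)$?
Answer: $840 i \approx 840.0 i$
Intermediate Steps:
$\sqrt{24 - 60} \left(57 + 83\right) = \sqrt{-36} \cdot 140 = 6 i 140 = 840 i$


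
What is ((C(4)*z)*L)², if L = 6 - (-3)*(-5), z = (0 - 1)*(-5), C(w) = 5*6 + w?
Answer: 2340900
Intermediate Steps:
C(w) = 30 + w
z = 5 (z = -1*(-5) = 5)
L = -9 (L = 6 - 1*15 = 6 - 15 = -9)
((C(4)*z)*L)² = (((30 + 4)*5)*(-9))² = ((34*5)*(-9))² = (170*(-9))² = (-1530)² = 2340900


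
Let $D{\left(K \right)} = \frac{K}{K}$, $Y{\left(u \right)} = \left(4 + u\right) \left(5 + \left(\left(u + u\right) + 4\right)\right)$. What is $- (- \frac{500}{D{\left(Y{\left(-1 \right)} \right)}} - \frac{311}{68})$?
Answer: $\frac{34311}{68} \approx 504.57$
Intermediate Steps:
$Y{\left(u \right)} = \left(4 + u\right) \left(9 + 2 u\right)$ ($Y{\left(u \right)} = \left(4 + u\right) \left(5 + \left(2 u + 4\right)\right) = \left(4 + u\right) \left(5 + \left(4 + 2 u\right)\right) = \left(4 + u\right) \left(9 + 2 u\right)$)
$D{\left(K \right)} = 1$
$- (- \frac{500}{D{\left(Y{\left(-1 \right)} \right)}} - \frac{311}{68}) = - (- \frac{500}{1} - \frac{311}{68}) = - (\left(-500\right) 1 - \frac{311}{68}) = - (-500 - \frac{311}{68}) = \left(-1\right) \left(- \frac{34311}{68}\right) = \frac{34311}{68}$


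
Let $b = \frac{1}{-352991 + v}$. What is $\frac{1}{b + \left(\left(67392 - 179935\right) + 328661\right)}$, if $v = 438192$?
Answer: $\frac{85201}{18413469719} \approx 4.6271 \cdot 10^{-6}$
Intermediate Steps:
$b = \frac{1}{85201}$ ($b = \frac{1}{-352991 + 438192} = \frac{1}{85201} \approx 1.1737 \cdot 10^{-5}$)
$\frac{1}{b + \left(\left(67392 - 179935\right) + 328661\right)} = \frac{1}{\frac{1}{85201} + \left(\left(67392 - 179935\right) + 328661\right)} = \frac{1}{\frac{1}{85201} + \left(-112543 + 328661\right)} = \frac{1}{\frac{1}{85201} + 216118} = \frac{1}{\frac{18413469719}{85201}} = \frac{85201}{18413469719}$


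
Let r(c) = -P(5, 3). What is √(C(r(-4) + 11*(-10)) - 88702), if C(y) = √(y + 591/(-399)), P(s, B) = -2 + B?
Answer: √(-1569049678 + 532*I*√124355)/133 ≈ 0.017805 + 297.83*I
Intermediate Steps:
r(c) = -1 (r(c) = -(-2 + 3) = -1*1 = -1)
C(y) = √(-197/133 + y) (C(y) = √(y + 591*(-1/399)) = √(y - 197/133) = √(-197/133 + y))
√(C(r(-4) + 11*(-10)) - 88702) = √(√(-26201 + 17689*(-1 + 11*(-10)))/133 - 88702) = √(√(-26201 + 17689*(-1 - 110))/133 - 88702) = √(√(-26201 + 17689*(-111))/133 - 88702) = √(√(-26201 - 1963479)/133 - 88702) = √(√(-1989680)/133 - 88702) = √((4*I*√124355)/133 - 88702) = √(4*I*√124355/133 - 88702) = √(-88702 + 4*I*√124355/133)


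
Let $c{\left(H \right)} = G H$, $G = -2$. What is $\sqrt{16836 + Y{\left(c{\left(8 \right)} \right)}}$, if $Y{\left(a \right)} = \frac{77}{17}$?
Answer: $\frac{\sqrt{4866913}}{17} \approx 129.77$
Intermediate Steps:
$c{\left(H \right)} = - 2 H$
$Y{\left(a \right)} = \frac{77}{17}$ ($Y{\left(a \right)} = 77 \cdot \frac{1}{17} = \frac{77}{17}$)
$\sqrt{16836 + Y{\left(c{\left(8 \right)} \right)}} = \sqrt{16836 + \frac{77}{17}} = \sqrt{\frac{286289}{17}} = \frac{\sqrt{4866913}}{17}$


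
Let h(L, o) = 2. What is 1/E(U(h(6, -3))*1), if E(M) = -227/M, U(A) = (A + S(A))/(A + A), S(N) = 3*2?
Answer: -2/227 ≈ -0.0088106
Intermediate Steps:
S(N) = 6
U(A) = (6 + A)/(2*A) (U(A) = (A + 6)/(A + A) = (6 + A)/((2*A)) = (6 + A)*(1/(2*A)) = (6 + A)/(2*A))
1/E(U(h(6, -3))*1) = 1/(-227*4/(6 + 2)) = 1/(-227/(((1/2)*(1/2)*8)*1)) = 1/(-227/(2*1)) = 1/(-227/2) = -2/227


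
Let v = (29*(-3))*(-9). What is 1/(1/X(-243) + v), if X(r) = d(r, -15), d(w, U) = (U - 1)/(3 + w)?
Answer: 1/798 ≈ 0.0012531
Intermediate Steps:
d(w, U) = (-1 + U)/(3 + w)
X(r) = -16/(3 + r) (X(r) = (-1 - 15)/(3 + r) = -16/(3 + r))
v = 783 (v = -87*(-9) = 783)
1/(1/X(-243) + v) = 1/(1/(-16/(3 - 243)) + 783) = 1/(1/(-16/(-240)) + 783) = 1/(1/(-16*(-1/240)) + 783) = 1/(1/(1/15) + 783) = 1/(15 + 783) = 1/798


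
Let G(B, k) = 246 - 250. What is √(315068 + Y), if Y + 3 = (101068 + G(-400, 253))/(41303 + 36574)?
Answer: √212313625551057/25959 ≈ 561.31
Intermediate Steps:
G(B, k) = -4
Y = -44189/25959 (Y = -3 + (101068 - 4)/(41303 + 36574) = -3 + 101064/77877 = -3 + 101064*(1/77877) = -3 + 33688/25959 = -44189/25959 ≈ -1.7023)
√(315068 + Y) = √(315068 - 44189/25959) = √(8178806023/25959) = √212313625551057/25959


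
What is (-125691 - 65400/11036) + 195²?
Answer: -241886844/2759 ≈ -87672.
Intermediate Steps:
(-125691 - 65400/11036) + 195² = (-125691 - 65400/11036) + 38025 = (-125691 - 1*16350/2759) + 38025 = (-125691 - 16350/2759) + 38025 = -346797819/2759 + 38025 = -241886844/2759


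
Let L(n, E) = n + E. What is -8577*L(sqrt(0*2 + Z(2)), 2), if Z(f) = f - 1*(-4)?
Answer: -17154 - 8577*sqrt(6) ≈ -38163.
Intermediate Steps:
Z(f) = 4 + f (Z(f) = f + 4 = 4 + f)
L(n, E) = E + n
-8577*L(sqrt(0*2 + Z(2)), 2) = -8577*(2 + sqrt(0*2 + (4 + 2))) = -8577*(2 + sqrt(0 + 6)) = -8577*(2 + sqrt(6)) = -17154 - 8577*sqrt(6)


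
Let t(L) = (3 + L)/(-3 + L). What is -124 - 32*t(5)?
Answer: -252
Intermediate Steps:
t(L) = (3 + L)/(-3 + L)
-124 - 32*t(5) = -124 - 32*(3 + 5)/(-3 + 5) = -124 - 32*8/2 = -124 - 16*8 = -124 - 32*4 = -124 - 128 = -252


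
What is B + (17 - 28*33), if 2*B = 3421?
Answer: 1607/2 ≈ 803.50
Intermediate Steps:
B = 3421/2 (B = (½)*3421 = 3421/2 ≈ 1710.5)
B + (17 - 28*33) = 3421/2 + (17 - 28*33) = 3421/2 + (17 - 924) = 3421/2 - 907 = 1607/2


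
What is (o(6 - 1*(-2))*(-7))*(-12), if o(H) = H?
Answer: 672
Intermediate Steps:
(o(6 - 1*(-2))*(-7))*(-12) = ((6 - 1*(-2))*(-7))*(-12) = ((6 + 2)*(-7))*(-12) = (8*(-7))*(-12) = -56*(-12) = 672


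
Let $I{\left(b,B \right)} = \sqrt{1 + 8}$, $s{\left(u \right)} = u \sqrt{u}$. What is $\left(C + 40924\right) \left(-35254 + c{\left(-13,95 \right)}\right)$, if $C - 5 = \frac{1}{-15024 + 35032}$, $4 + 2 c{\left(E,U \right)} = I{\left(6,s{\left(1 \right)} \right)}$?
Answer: $- \frac{57740344193397}{40016} \approx -1.4429 \cdot 10^{9}$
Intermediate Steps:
$s{\left(u \right)} = u^{\frac{3}{2}}$
$I{\left(b,B \right)} = 3$ ($I{\left(b,B \right)} = \sqrt{9} = 3$)
$c{\left(E,U \right)} = - \frac{1}{2}$ ($c{\left(E,U \right)} = -2 + \frac{1}{2} \cdot 3 = -2 + \frac{3}{2} = - \frac{1}{2}$)
$C = \frac{100041}{20008}$ ($C = 5 + \frac{1}{-15024 + 35032} = 5 + \frac{1}{20008} = \frac{100041}{20008} \approx 5.0$)
$\left(C + 40924\right) \left(-35254 + c{\left(-13,95 \right)}\right) = \left(\frac{100041}{20008} + 40924\right) \left(-35254 - \frac{1}{2}\right) = \frac{818907433}{20008} \left(- \frac{70509}{2}\right) = - \frac{57740344193397}{40016}$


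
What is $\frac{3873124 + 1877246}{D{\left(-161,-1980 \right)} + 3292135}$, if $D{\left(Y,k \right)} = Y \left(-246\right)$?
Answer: $\frac{5750370}{3331741} \approx 1.7259$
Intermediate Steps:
$D{\left(Y,k \right)} = - 246 Y$
$\frac{3873124 + 1877246}{D{\left(-161,-1980 \right)} + 3292135} = \frac{3873124 + 1877246}{\left(-246\right) \left(-161\right) + 3292135} = \frac{5750370}{39606 + 3292135} = \frac{5750370}{3331741}$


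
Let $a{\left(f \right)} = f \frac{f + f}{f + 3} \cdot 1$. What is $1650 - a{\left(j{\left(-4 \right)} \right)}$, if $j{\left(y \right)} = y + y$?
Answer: $\frac{8378}{5} \approx 1675.6$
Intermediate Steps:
$j{\left(y \right)} = 2 y$
$a{\left(f \right)} = \frac{2 f^{2}}{3 + f}$ ($a{\left(f \right)} = f \frac{2 f}{3 + f} 1 = \frac{2 f^{2}}{3 + f} 1 = \frac{2 f^{2}}{3 + f}$)
$1650 - a{\left(j{\left(-4 \right)} \right)} = 1650 - \frac{2 \left(2 \left(-4\right)\right)^{2}}{3 + 2 \left(-4\right)} = 1650 - \frac{2 \left(-8\right)^{2}}{3 - 8} = 1650 - 2 \cdot 64 \frac{1}{-5} = 1650 - 2 \cdot 64 \left(- \frac{1}{5}\right) = 1650 - - \frac{128}{5} = 1650 + \frac{128}{5} = \frac{8378}{5}$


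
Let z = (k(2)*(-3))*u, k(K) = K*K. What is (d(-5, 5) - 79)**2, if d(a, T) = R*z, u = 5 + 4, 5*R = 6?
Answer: 1087849/25 ≈ 43514.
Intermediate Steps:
k(K) = K**2
R = 6/5 (R = (1/5)*6 = 6/5 ≈ 1.2000)
u = 9
z = -108 (z = (2**2*(-3))*9 = (4*(-3))*9 = -12*9 = -108)
d(a, T) = -648/5 (d(a, T) = (6/5)*(-108) = -648/5)
(d(-5, 5) - 79)**2 = (-648/5 - 79)**2 = (-1043/5)**2 = 1087849/25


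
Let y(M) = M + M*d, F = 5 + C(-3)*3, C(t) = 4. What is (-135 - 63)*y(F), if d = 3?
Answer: -13464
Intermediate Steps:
F = 17 (F = 5 + 4*3 = 5 + 12 = 17)
y(M) = 4*M (y(M) = M + M*3 = M + 3*M = 4*M)
(-135 - 63)*y(F) = (-135 - 63)*(4*17) = -198*68 = -13464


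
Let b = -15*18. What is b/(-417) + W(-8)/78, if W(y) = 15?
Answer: 3035/3614 ≈ 0.83979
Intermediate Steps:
b = -270
b/(-417) + W(-8)/78 = -270/(-417) + 15/78 = -270*(-1/417) + 15*(1/78) = 90/139 + 5/26 = 3035/3614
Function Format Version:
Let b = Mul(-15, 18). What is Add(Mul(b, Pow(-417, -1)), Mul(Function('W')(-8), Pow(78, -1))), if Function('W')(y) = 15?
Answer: Rational(3035, 3614) ≈ 0.83979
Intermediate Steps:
b = -270
Add(Mul(b, Pow(-417, -1)), Mul(Function('W')(-8), Pow(78, -1))) = Add(Mul(-270, Pow(-417, -1)), Mul(15, Pow(78, -1))) = Add(Mul(-270, Rational(-1, 417)), Mul(15, Rational(1, 78))) = Add(Rational(90, 139), Rational(5, 26)) = Rational(3035, 3614)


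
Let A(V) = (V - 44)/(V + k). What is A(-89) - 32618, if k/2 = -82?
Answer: -8252221/253 ≈ -32617.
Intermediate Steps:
k = -164 (k = 2*(-82) = -164)
A(V) = (-44 + V)/(-164 + V) (A(V) = (V - 44)/(V - 164) = (-44 + V)/(-164 + V))
A(-89) - 32618 = (-44 - 89)/(-164 - 89) - 32618 = -133/(-253) - 32618 = -1/253*(-133) - 32618 = 133/253 - 32618 = -8252221/253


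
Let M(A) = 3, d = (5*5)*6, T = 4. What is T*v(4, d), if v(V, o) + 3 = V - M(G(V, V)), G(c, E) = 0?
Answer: -8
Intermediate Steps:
d = 150 (d = 25*6 = 150)
v(V, o) = -6 + V (v(V, o) = -3 + (V - 1*3) = -3 + (V - 3) = -3 + (-3 + V) = -6 + V)
T*v(4, d) = 4*(-6 + 4) = 4*(-2) = -8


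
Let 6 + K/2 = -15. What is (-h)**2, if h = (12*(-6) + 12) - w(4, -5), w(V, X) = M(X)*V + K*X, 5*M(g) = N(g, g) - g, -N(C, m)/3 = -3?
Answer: 1976836/25 ≈ 79074.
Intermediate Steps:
K = -42 (K = -12 + 2*(-15) = -12 - 30 = -42)
N(C, m) = 9 (N(C, m) = -3*(-3) = 9)
M(g) = 9/5 - g/5 (M(g) = (9 - g)/5 = 9/5 - g/5)
w(V, X) = -42*X + V*(9/5 - X/5) (w(V, X) = (9/5 - X/5)*V - 42*X = V*(9/5 - X/5) - 42*X = -42*X + V*(9/5 - X/5))
h = -1406/5 (h = (12*(-6) + 12) - (-42*(-5) - 1/5*4*(-9 - 5)) = (-72 + 12) - (210 - 1/5*4*(-14)) = -60 - (210 + 56/5) = -60 - 1*1106/5 = -60 - 1106/5 = -1406/5 ≈ -281.20)
(-h)**2 = (-1*(-1406/5))**2 = (1406/5)**2 = 1976836/25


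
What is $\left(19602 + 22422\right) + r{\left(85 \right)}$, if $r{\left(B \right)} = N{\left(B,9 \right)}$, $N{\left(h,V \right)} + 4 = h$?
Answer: $42105$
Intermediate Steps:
$N{\left(h,V \right)} = -4 + h$
$r{\left(B \right)} = -4 + B$
$\left(19602 + 22422\right) + r{\left(85 \right)} = \left(19602 + 22422\right) + \left(-4 + 85\right) = 42024 + 81 = 42105$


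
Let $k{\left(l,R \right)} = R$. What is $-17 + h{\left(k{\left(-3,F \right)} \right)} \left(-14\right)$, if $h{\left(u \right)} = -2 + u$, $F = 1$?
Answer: $-3$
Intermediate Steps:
$-17 + h{\left(k{\left(-3,F \right)} \right)} \left(-14\right) = -17 + \left(-2 + 1\right) \left(-14\right) = -17 - -14 = -17 + 14 = -3$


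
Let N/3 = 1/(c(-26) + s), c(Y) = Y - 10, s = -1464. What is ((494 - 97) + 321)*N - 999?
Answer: -250109/250 ≈ -1000.4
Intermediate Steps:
c(Y) = -10 + Y
N = -1/500 (N = 3/((-10 - 26) - 1464) = 3/(-36 - 1464) = 3/(-1500) = 3*(-1/1500) = -1/500 ≈ -0.0020000)
((494 - 97) + 321)*N - 999 = ((494 - 97) + 321)*(-1/500) - 999 = (397 + 321)*(-1/500) - 999 = 718*(-1/500) - 999 = -359/250 - 999 = -250109/250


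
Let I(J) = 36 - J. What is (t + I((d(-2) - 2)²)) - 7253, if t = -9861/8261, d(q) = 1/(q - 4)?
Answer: -2148058037/297396 ≈ -7222.9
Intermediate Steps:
d(q) = 1/(-4 + q)
t = -9861/8261 (t = -9861*1/8261 = -9861/8261 ≈ -1.1937)
(t + I((d(-2) - 2)²)) - 7253 = (-9861/8261 + (36 - (1/(-4 - 2) - 2)²)) - 7253 = (-9861/8261 + (36 - (1/(-6) - 2)²)) - 7253 = (-9861/8261 + (36 - (-⅙ - 2)²)) - 7253 = (-9861/8261 + (36 - (-13/6)²)) - 7253 = (-9861/8261 + (36 - 1*169/36)) - 7253 = (-9861/8261 + (36 - 169/36)) - 7253 = (-9861/8261 + 1127/36) - 7253 = 8955151/297396 - 7253 = -2148058037/297396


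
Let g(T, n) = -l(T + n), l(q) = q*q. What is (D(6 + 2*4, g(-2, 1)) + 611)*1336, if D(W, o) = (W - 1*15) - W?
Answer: 796256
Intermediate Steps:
l(q) = q**2
g(T, n) = -(T + n)**2
D(W, o) = -15 (D(W, o) = (W - 15) - W = (-15 + W) - W = -15)
(D(6 + 2*4, g(-2, 1)) + 611)*1336 = (-15 + 611)*1336 = 596*1336 = 796256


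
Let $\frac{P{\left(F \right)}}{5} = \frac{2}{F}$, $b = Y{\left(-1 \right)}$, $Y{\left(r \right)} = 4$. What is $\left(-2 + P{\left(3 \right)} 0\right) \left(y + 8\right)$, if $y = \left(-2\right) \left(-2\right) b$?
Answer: $-48$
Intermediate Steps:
$b = 4$
$P{\left(F \right)} = \frac{10}{F}$ ($P{\left(F \right)} = 5 \frac{2}{F} = \frac{10}{F}$)
$y = 16$ ($y = \left(-2\right) \left(-2\right) 4 = 4 \cdot 4 = 16$)
$\left(-2 + P{\left(3 \right)} 0\right) \left(y + 8\right) = \left(-2 + \frac{10}{3} \cdot 0\right) \left(16 + 8\right) = \left(-2 + 10 \cdot \frac{1}{3} \cdot 0\right) 24 = \left(-2 + \frac{10}{3} \cdot 0\right) 24 = \left(-2 + 0\right) 24 = \left(-2\right) 24 = -48$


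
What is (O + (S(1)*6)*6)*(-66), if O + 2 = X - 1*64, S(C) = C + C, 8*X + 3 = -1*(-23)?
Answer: -561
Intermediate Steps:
X = 5/2 (X = -3/8 + (-1*(-23))/8 = -3/8 + (1/8)*23 = -3/8 + 23/8 = 5/2 ≈ 2.5000)
S(C) = 2*C
O = -127/2 (O = -2 + (5/2 - 1*64) = -2 + (5/2 - 64) = -2 - 123/2 = -127/2 ≈ -63.500)
(O + (S(1)*6)*6)*(-66) = (-127/2 + ((2*1)*6)*6)*(-66) = (-127/2 + (2*6)*6)*(-66) = (-127/2 + 12*6)*(-66) = (-127/2 + 72)*(-66) = (17/2)*(-66) = -561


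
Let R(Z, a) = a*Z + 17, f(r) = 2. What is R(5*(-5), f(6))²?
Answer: 1089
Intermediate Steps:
R(Z, a) = 17 + Z*a (R(Z, a) = Z*a + 17 = 17 + Z*a)
R(5*(-5), f(6))² = (17 + (5*(-5))*2)² = (17 - 25*2)² = (17 - 50)² = (-33)² = 1089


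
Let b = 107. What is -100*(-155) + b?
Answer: 15607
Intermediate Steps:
-100*(-155) + b = -100*(-155) + 107 = 15500 + 107 = 15607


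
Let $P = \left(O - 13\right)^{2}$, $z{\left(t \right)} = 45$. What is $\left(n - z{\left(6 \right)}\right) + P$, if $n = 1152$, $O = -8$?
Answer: $1548$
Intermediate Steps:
$P = 441$ ($P = \left(-8 - 13\right)^{2} = \left(-21\right)^{2} = 441$)
$\left(n - z{\left(6 \right)}\right) + P = \left(1152 - 45\right) + 441 = 1107 + 441 = 1548$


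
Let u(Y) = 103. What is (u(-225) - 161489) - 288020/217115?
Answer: -7007921882/43423 ≈ -1.6139e+5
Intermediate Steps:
(u(-225) - 161489) - 288020/217115 = (103 - 161489) - 288020/217115 = -161386 - 288020*1/217115 = -161386 - 57604/43423 = -7007921882/43423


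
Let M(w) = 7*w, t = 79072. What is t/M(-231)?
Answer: -11296/231 ≈ -48.900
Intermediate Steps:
t/M(-231) = 79072/((7*(-231))) = 79072/(-1617) = 79072*(-1/1617) = -11296/231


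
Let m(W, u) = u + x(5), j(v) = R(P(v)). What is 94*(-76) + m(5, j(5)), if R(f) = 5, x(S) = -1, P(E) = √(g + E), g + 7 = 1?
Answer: -7140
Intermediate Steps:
g = -6 (g = -7 + 1 = -6)
P(E) = √(-6 + E)
j(v) = 5
m(W, u) = -1 + u (m(W, u) = u - 1 = -1 + u)
94*(-76) + m(5, j(5)) = 94*(-76) + (-1 + 5) = -7144 + 4 = -7140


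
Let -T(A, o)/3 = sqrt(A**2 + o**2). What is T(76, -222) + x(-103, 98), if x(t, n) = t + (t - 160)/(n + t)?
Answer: -252/5 - 6*sqrt(13765) ≈ -754.35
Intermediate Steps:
x(t, n) = t + (-160 + t)/(n + t)
T(A, o) = -3*sqrt(A**2 + o**2)
T(76, -222) + x(-103, 98) = -3*sqrt(76**2 + (-222)**2) + (-160 - 103 + (-103)**2 + 98*(-103))/(98 - 103) = -3*sqrt(5776 + 49284) + (-160 - 103 + 10609 - 10094)/(-5) = -6*sqrt(13765) - 1/5*252 = -6*sqrt(13765) - 252/5 = -252/5 - 6*sqrt(13765)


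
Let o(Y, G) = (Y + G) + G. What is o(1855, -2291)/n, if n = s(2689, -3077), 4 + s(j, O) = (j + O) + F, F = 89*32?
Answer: -2727/2456 ≈ -1.1103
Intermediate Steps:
F = 2848
o(Y, G) = Y + 2*G (o(Y, G) = (G + Y) + G = Y + 2*G)
s(j, O) = 2844 + O + j (s(j, O) = -4 + ((j + O) + 2848) = -4 + ((O + j) + 2848) = -4 + (2848 + O + j) = 2844 + O + j)
n = 2456 (n = 2844 - 3077 + 2689 = 2456)
o(1855, -2291)/n = (1855 + 2*(-2291))/2456 = (1855 - 4582)*(1/2456) = -2727*1/2456 = -2727/2456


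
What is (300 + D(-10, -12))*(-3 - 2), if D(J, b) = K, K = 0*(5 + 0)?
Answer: -1500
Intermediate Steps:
K = 0 (K = 0*5 = 0)
D(J, b) = 0
(300 + D(-10, -12))*(-3 - 2) = (300 + 0)*(-3 - 2) = 300*(-5) = -1500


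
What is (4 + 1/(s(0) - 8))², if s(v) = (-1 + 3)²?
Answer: 225/16 ≈ 14.063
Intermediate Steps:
s(v) = 4 (s(v) = 2² = 4)
(4 + 1/(s(0) - 8))² = (4 + 1/(4 - 8))² = (4 + 1/(-4))² = (4 - ¼)² = (15/4)² = 225/16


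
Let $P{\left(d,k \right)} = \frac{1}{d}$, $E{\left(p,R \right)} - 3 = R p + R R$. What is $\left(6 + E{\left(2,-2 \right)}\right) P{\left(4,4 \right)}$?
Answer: $\frac{9}{4} \approx 2.25$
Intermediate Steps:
$E{\left(p,R \right)} = 3 + R^{2} + R p$ ($E{\left(p,R \right)} = 3 + \left(R p + R R\right) = 3 + \left(R p + R^{2}\right) = 3 + \left(R^{2} + R p\right) = 3 + R^{2} + R p$)
$\left(6 + E{\left(2,-2 \right)}\right) P{\left(4,4 \right)} = \frac{6 + \left(3 + \left(-2\right)^{2} - 4\right)}{4} = \left(6 + \left(3 + 4 - 4\right)\right) \frac{1}{4} = \left(6 + 3\right) \frac{1}{4} = 9 \cdot \frac{1}{4} = \frac{9}{4}$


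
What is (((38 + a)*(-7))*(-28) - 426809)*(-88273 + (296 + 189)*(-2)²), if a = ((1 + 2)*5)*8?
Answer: 34174141053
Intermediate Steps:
a = 120 (a = (3*5)*8 = 15*8 = 120)
(((38 + a)*(-7))*(-28) - 426809)*(-88273 + (296 + 189)*(-2)²) = (((38 + 120)*(-7))*(-28) - 426809)*(-88273 + (296 + 189)*(-2)²) = ((158*(-7))*(-28) - 426809)*(-88273 + 485*4) = (-1106*(-28) - 426809)*(-88273 + 1940) = (30968 - 426809)*(-86333) = -395841*(-86333) = 34174141053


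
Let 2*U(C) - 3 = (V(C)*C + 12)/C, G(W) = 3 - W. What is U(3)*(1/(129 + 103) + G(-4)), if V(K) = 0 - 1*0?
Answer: 11375/464 ≈ 24.515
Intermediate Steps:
V(K) = 0 (V(K) = 0 + 0 = 0)
U(C) = 3/2 + 6/C (U(C) = 3/2 + ((0*C + 12)/C)/2 = 3/2 + ((0 + 12)/C)/2 = 3/2 + (12/C)/2 = 3/2 + 6/C)
U(3)*(1/(129 + 103) + G(-4)) = (3/2 + 6/3)*(1/(129 + 103) + (3 - 1*(-4))) = (3/2 + 6*(⅓))*(1/232 + (3 + 4)) = (3/2 + 2)*(1/232 + 7) = (7/2)*(1625/232) = 11375/464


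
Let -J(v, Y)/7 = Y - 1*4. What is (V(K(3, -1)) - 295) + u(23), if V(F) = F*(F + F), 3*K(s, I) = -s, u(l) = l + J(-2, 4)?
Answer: -270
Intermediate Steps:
J(v, Y) = 28 - 7*Y (J(v, Y) = -7*(Y - 1*4) = -7*(Y - 4) = -7*(-4 + Y) = 28 - 7*Y)
u(l) = l (u(l) = l + (28 - 7*4) = l + (28 - 28) = l + 0 = l)
K(s, I) = -s/3 (K(s, I) = (-s)/3 = -s/3)
V(F) = 2*F² (V(F) = F*(2*F) = 2*F²)
(V(K(3, -1)) - 295) + u(23) = (2*(-⅓*3)² - 295) + 23 = (2*(-1)² - 295) + 23 = (2*1 - 295) + 23 = (2 - 295) + 23 = -293 + 23 = -270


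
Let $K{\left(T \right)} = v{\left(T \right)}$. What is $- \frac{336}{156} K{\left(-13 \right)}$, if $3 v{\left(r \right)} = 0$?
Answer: $0$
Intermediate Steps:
$v{\left(r \right)} = 0$ ($v{\left(r \right)} = \frac{1}{3} \cdot 0 = 0$)
$K{\left(T \right)} = 0$
$- \frac{336}{156} K{\left(-13 \right)} = - \frac{336}{156} \cdot 0 = \left(-336\right) \frac{1}{156} \cdot 0 = \left(- \frac{28}{13}\right) 0 = 0$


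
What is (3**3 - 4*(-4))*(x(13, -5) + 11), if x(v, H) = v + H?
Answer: 817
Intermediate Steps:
x(v, H) = H + v
(3**3 - 4*(-4))*(x(13, -5) + 11) = (3**3 - 4*(-4))*((-5 + 13) + 11) = (27 + 16)*(8 + 11) = 43*19 = 817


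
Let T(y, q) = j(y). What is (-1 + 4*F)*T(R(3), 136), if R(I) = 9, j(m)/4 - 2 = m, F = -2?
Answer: -396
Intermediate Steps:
j(m) = 8 + 4*m
T(y, q) = 8 + 4*y
(-1 + 4*F)*T(R(3), 136) = (-1 + 4*(-2))*(8 + 4*9) = (-1 - 8)*(8 + 36) = -9*44 = -396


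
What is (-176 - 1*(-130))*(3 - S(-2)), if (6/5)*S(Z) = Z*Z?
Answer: 46/3 ≈ 15.333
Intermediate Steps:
S(Z) = 5*Z**2/6 (S(Z) = 5*(Z*Z)/6 = 5*Z**2/6)
(-176 - 1*(-130))*(3 - S(-2)) = (-176 - 1*(-130))*(3 - 5*(-2)**2/6) = (-176 + 130)*(3 - 5*4/6) = -46*(3 - 1*10/3) = -46*(3 - 10/3) = -46*(-1/3) = 46/3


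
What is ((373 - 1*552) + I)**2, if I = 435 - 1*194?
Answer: 3844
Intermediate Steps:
I = 241 (I = 435 - 194 = 241)
((373 - 1*552) + I)**2 = ((373 - 1*552) + 241)**2 = ((373 - 552) + 241)**2 = (-179 + 241)**2 = 62**2 = 3844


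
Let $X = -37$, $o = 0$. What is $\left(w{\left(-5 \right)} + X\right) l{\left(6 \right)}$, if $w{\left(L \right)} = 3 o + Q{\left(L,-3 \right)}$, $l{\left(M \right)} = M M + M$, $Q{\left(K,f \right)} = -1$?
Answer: $-1596$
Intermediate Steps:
$l{\left(M \right)} = M + M^{2}$ ($l{\left(M \right)} = M^{2} + M = M + M^{2}$)
$w{\left(L \right)} = -1$ ($w{\left(L \right)} = 3 \cdot 0 - 1 = 0 - 1 = -1$)
$\left(w{\left(-5 \right)} + X\right) l{\left(6 \right)} = \left(-1 - 37\right) 6 \left(1 + 6\right) = - 38 \cdot 6 \cdot 7 = \left(-38\right) 42 = -1596$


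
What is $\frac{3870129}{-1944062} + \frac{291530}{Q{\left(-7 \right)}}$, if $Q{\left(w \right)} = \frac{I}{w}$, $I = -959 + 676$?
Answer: $\frac{3966171517513}{550169546} \approx 7209.0$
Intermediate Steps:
$I = -283$
$Q{\left(w \right)} = - \frac{283}{w}$
$\frac{3870129}{-1944062} + \frac{291530}{Q{\left(-7 \right)}} = \frac{3870129}{-1944062} + \frac{291530}{\left(-283\right) \frac{1}{-7}} = 3870129 \left(- \frac{1}{1944062}\right) + \frac{291530}{\left(-283\right) \left(- \frac{1}{7}\right)} = - \frac{3870129}{1944062} + \frac{291530}{\frac{283}{7}} = - \frac{3870129}{1944062} + 291530 \cdot \frac{7}{283} = - \frac{3870129}{1944062} + \frac{2040710}{283} = \frac{3966171517513}{550169546}$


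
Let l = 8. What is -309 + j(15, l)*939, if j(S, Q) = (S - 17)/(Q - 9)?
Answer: 1569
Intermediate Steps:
j(S, Q) = (-17 + S)/(-9 + Q)
-309 + j(15, l)*939 = -309 + ((-17 + 15)/(-9 + 8))*939 = -309 + (-2/(-1))*939 = -309 - 1*(-2)*939 = -309 + 2*939 = -309 + 1878 = 1569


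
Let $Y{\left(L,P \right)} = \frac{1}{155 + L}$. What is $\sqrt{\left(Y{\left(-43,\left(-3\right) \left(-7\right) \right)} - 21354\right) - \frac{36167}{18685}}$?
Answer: $\frac{i \sqrt{5845486856914705}}{523180} \approx 146.14 i$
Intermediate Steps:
$\sqrt{\left(Y{\left(-43,\left(-3\right) \left(-7\right) \right)} - 21354\right) - \frac{36167}{18685}} = \sqrt{\left(\frac{1}{155 - 43} - 21354\right) - \frac{36167}{18685}} = \sqrt{\left(\frac{1}{112} - 21354\right) - \frac{36167}{18685}} = \sqrt{- \frac{2391647}{112} - \frac{36167}{18685}} = \sqrt{- \frac{44691974899}{2092720}} = \frac{i \sqrt{5845486856914705}}{523180}$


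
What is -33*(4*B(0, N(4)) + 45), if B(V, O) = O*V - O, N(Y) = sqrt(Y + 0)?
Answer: -1221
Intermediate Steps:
N(Y) = sqrt(Y)
B(V, O) = -O + O*V
-33*(4*B(0, N(4)) + 45) = -33*(4*(sqrt(4)*(-1 + 0)) + 45) = -33*(4*(2*(-1)) + 45) = -33*(4*(-2) + 45) = -33*(-8 + 45) = -33*37 = -1221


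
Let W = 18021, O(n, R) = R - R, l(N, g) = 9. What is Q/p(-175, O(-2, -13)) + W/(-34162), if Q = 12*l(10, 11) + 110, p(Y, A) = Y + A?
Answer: -10600991/5978350 ≈ -1.7732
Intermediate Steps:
O(n, R) = 0
p(Y, A) = A + Y
Q = 218 (Q = 12*9 + 110 = 108 + 110 = 218)
Q/p(-175, O(-2, -13)) + W/(-34162) = 218/(0 - 175) + 18021/(-34162) = 218/(-175) + 18021*(-1/34162) = 218*(-1/175) - 18021/34162 = -218/175 - 18021/34162 = -10600991/5978350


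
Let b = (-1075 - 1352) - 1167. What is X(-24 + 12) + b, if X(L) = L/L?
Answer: -3593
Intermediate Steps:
X(L) = 1
b = -3594 (b = -2427 - 1167 = -3594)
X(-24 + 12) + b = 1 - 3594 = -3593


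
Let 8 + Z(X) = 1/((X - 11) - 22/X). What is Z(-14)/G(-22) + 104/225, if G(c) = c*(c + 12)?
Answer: 691109/1623600 ≈ 0.42566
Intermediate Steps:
Z(X) = -8 + 1/(-11 + X - 22/X) (Z(X) = -8 + 1/((X - 11) - 22/X) = -8 + 1/((-11 + X) - 22/X) = -8 + 1/(-11 + X - 22/X))
G(c) = c*(12 + c)
Z(-14)/G(-22) + 104/225 = ((-176 - 89*(-14) + 8*(-14)²)/(22 - 1*(-14)² + 11*(-14)))/((-22*(12 - 22))) + 104/225 = ((-176 + 1246 + 8*196)/(22 - 1*196 - 154))/((-22*(-10))) + 104*(1/225) = ((-176 + 1246 + 1568)/(22 - 196 - 154))/220 + 104/225 = (2638/(-328))*(1/220) + 104/225 = -1/328*2638*(1/220) + 104/225 = -1319/164*1/220 + 104/225 = -1319/36080 + 104/225 = 691109/1623600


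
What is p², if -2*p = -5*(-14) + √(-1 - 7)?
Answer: (35 + I*√2)² ≈ 1223.0 + 98.995*I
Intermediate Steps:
p = -35 - I*√2 (p = -(-5*(-14) + √(-1 - 7))/2 = -(70 + √(-8))/2 = -(70 + 2*I*√2)/2 = -35 - I*√2 ≈ -35.0 - 1.4142*I)
p² = (-35 - I*√2)²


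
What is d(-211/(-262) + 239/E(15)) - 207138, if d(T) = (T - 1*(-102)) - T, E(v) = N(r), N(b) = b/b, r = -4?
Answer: -207036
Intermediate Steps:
N(b) = 1
E(v) = 1
d(T) = 102 (d(T) = (T + 102) - T = (102 + T) - T = 102)
d(-211/(-262) + 239/E(15)) - 207138 = 102 - 207138 = -207036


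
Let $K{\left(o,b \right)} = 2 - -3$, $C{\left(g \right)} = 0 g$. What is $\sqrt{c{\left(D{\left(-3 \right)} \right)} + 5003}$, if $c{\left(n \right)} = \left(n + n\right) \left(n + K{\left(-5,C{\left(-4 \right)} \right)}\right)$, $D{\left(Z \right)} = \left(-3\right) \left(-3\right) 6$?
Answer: $5 \sqrt{455} \approx 106.65$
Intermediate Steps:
$C{\left(g \right)} = 0$
$D{\left(Z \right)} = 54$ ($D{\left(Z \right)} = 9 \cdot 6 = 54$)
$K{\left(o,b \right)} = 5$ ($K{\left(o,b \right)} = 2 + 3 = 5$)
$c{\left(n \right)} = 2 n \left(5 + n\right)$ ($c{\left(n \right)} = \left(n + n\right) \left(n + 5\right) = 2 n \left(5 + n\right)$)
$\sqrt{c{\left(D{\left(-3 \right)} \right)} + 5003} = \sqrt{2 \cdot 54 \left(5 + 54\right) + 5003} = \sqrt{2 \cdot 54 \cdot 59 + 5003} = \sqrt{6372 + 5003} = \sqrt{11375} = 5 \sqrt{455}$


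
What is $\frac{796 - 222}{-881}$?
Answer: $- \frac{574}{881} \approx -0.65153$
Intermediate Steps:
$\frac{796 - 222}{-881} = 574 \left(- \frac{1}{881}\right) = - \frac{574}{881}$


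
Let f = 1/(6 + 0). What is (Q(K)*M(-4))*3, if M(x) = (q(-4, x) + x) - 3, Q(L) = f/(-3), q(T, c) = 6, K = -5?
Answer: 1/6 ≈ 0.16667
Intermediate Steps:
f = 1/6 ≈ 0.16667
Q(L) = -1/18 (Q(L) = (1/6)/(-3) = (1/6)*(-1/3) = -1/18)
M(x) = 3 + x (M(x) = (6 + x) - 3 = 3 + x)
(Q(K)*M(-4))*3 = -(3 - 4)/18*3 = -1/18*(-1)*3 = (1/18)*3 = 1/6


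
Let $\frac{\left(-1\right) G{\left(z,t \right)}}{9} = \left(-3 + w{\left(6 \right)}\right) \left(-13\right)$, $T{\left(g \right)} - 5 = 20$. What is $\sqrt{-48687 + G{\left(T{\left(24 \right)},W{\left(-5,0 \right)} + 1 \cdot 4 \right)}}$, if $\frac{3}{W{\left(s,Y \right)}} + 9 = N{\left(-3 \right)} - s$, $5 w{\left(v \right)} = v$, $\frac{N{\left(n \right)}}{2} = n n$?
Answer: $\frac{2 i \sqrt{305610}}{5} \approx 221.13 i$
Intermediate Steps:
$N{\left(n \right)} = 2 n^{2}$ ($N{\left(n \right)} = 2 n n = 2 n^{2}$)
$T{\left(g \right)} = 25$ ($T{\left(g \right)} = 5 + 20 = 25$)
$w{\left(v \right)} = \frac{v}{5}$
$W{\left(s,Y \right)} = \frac{3}{9 - s}$ ($W{\left(s,Y \right)} = \frac{3}{-9 - \left(-18 + s\right)} = \frac{3}{9 - s}$)
$G{\left(z,t \right)} = - \frac{1053}{5}$ ($G{\left(z,t \right)} = - 9 \left(-3 + \frac{1}{5} \cdot 6\right) \left(-13\right) = - 9 \left(-3 + \frac{6}{5}\right) \left(-13\right) = - 9 \left(\left(- \frac{9}{5}\right) \left(-13\right)\right) = \left(-9\right) \frac{117}{5} = - \frac{1053}{5}$)
$\sqrt{-48687 + G{\left(T{\left(24 \right)},W{\left(-5,0 \right)} + 1 \cdot 4 \right)}} = \sqrt{-48687 - \frac{1053}{5}} = \sqrt{- \frac{244488}{5}} = \frac{2 i \sqrt{305610}}{5}$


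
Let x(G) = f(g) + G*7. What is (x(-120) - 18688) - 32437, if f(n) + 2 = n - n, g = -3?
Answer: -51967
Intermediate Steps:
f(n) = -2 (f(n) = -2 + (n - n) = -2 + 0 = -2)
x(G) = -2 + 7*G (x(G) = -2 + G*7 = -2 + 7*G)
(x(-120) - 18688) - 32437 = ((-2 + 7*(-120)) - 18688) - 32437 = ((-2 - 840) - 18688) - 32437 = (-842 - 18688) - 32437 = -19530 - 32437 = -51967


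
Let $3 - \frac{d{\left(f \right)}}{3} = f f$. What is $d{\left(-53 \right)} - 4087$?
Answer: $-12505$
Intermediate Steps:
$d{\left(f \right)} = 9 - 3 f^{2}$ ($d{\left(f \right)} = 9 - 3 f f = 9 - 3 f^{2}$)
$d{\left(-53 \right)} - 4087 = \left(9 - 3 \left(-53\right)^{2}\right) - 4087 = \left(9 - 8427\right) - 4087 = -8418 - 4087 = -12505$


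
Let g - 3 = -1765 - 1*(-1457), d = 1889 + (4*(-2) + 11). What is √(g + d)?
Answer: 23*√3 ≈ 39.837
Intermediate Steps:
d = 1892 (d = 1889 + (-8 + 11) = 1889 + 3 = 1892)
g = -305 (g = 3 + (-1765 - 1*(-1457)) = 3 + (-1765 + 1457) = 3 - 308 = -305)
√(g + d) = √(-305 + 1892) = √1587 = 23*√3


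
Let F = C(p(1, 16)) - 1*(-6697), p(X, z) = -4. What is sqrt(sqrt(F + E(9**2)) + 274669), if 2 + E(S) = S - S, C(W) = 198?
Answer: sqrt(274669 + sqrt(6893)) ≈ 524.17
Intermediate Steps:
E(S) = -2 (E(S) = -2 + (S - S) = -2 + 0 = -2)
F = 6895 (F = 198 - 1*(-6697) = 198 + 6697 = 6895)
sqrt(sqrt(F + E(9**2)) + 274669) = sqrt(sqrt(6895 - 2) + 274669) = sqrt(sqrt(6893) + 274669) = sqrt(274669 + sqrt(6893))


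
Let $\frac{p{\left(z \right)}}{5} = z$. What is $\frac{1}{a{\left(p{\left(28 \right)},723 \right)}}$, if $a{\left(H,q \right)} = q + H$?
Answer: $\frac{1}{863} \approx 0.0011587$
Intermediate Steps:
$p{\left(z \right)} = 5 z$
$a{\left(H,q \right)} = H + q$
$\frac{1}{a{\left(p{\left(28 \right)},723 \right)}} = \frac{1}{5 \cdot 28 + 723} = \frac{1}{140 + 723} = \frac{1}{863}$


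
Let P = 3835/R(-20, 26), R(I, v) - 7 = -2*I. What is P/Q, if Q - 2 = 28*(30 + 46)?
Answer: 767/20022 ≈ 0.038308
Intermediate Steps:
R(I, v) = 7 - 2*I
P = 3835/47 (P = 3835/(7 - 2*(-20)) = 3835/(7 + 40) = 3835/47 ≈ 81.596)
Q = 2130 (Q = 2 + 28*(30 + 46) = 2 + 28*76 = 2 + 2128 = 2130)
P/Q = (3835/47)/2130 = (3835/47)*(1/2130) = 767/20022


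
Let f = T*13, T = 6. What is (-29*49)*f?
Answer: -110838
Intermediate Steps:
f = 78 (f = 6*13 = 78)
(-29*49)*f = -29*49*78 = -1421*78 = -110838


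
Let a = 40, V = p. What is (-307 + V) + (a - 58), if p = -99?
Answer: -424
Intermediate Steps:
V = -99
(-307 + V) + (a - 58) = (-307 - 99) + (40 - 58) = -406 - 18 = -424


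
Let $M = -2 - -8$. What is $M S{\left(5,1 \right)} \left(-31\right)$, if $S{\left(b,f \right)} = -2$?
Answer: $372$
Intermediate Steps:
$M = 6$ ($M = -2 + 8 = 6$)
$M S{\left(5,1 \right)} \left(-31\right) = 6 \left(-2\right) \left(-31\right) = \left(-12\right) \left(-31\right) = 372$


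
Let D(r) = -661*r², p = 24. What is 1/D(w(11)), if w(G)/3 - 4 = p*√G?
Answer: -397/14851083600 + √11/1237590300 ≈ -2.4052e-8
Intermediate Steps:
w(G) = 12 + 72*√G (w(G) = 12 + 3*(24*√G) = 12 + 72*√G)
1/D(w(11)) = 1/(-661*(12 + 72*√11)²) = -1/(661*(12 + 72*√11)²)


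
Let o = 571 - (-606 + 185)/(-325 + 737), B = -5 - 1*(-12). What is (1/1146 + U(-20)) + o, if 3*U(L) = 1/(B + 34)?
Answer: 1845584309/3226372 ≈ 572.03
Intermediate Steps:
B = 7 (B = -5 + 12 = 7)
U(L) = 1/123 (U(L) = 1/(3*(7 + 34)) = (⅓)/41 = (⅓)*(1/41) = 1/123)
o = 235673/412 (o = 571 - (-421)/412 = 571 - 1*(-421/412) = 571 + 421/412 = 235673/412 ≈ 572.02)
(1/1146 + U(-20)) + o = (1/1146 + 1/123) + 235673/412 = 141/15662 + 235673/412 = 1845584309/3226372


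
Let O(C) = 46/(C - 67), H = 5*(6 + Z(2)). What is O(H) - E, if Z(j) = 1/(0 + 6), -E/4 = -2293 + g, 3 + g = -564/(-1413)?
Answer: -938635900/102207 ≈ -9183.7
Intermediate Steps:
g = -1225/471 (g = -3 - 564/(-1413) = -3 - 564*(-1/1413) = -3 + 188/471 = -1225/471 ≈ -2.6008)
E = 4324912/471 (E = -4*(-2293 - 1225/471) = -4*(-1081228/471) = 4324912/471 ≈ 9182.4)
Z(j) = ⅙ (Z(j) = 1/6 = ⅙)
H = 185/6 (H = 5*(6 + ⅙) = 5*(37/6) = 185/6 ≈ 30.833)
O(C) = 46/(-67 + C)
O(H) - E = 46/(-67 + 185/6) - 1*4324912/471 = 46/(-217/6) - 4324912/471 = 46*(-6/217) - 4324912/471 = -276/217 - 4324912/471 = -938635900/102207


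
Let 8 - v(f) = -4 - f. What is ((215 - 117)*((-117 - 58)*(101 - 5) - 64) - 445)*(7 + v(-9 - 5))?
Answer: -8265585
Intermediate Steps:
v(f) = 12 + f (v(f) = 8 - (-4 - f) = 8 + (4 + f) = 12 + f)
((215 - 117)*((-117 - 58)*(101 - 5) - 64) - 445)*(7 + v(-9 - 5)) = ((215 - 117)*((-117 - 58)*(101 - 5) - 64) - 445)*(7 + (12 + (-9 - 5))) = (98*(-175*96 - 64) - 445)*(7 + (12 - 14)) = (98*(-16800 - 64) - 445)*(7 - 2) = (98*(-16864) - 445)*5 = (-1652672 - 445)*5 = -1653117*5 = -8265585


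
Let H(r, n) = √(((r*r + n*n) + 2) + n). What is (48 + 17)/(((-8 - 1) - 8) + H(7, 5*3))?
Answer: 1105/2 + 65*√291/2 ≈ 1106.9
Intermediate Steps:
H(r, n) = √(2 + n + n² + r²) (H(r, n) = √(((r² + n²) + 2) + n) = √(((n² + r²) + 2) + n) = √((2 + n² + r²) + n) = √(2 + n + n² + r²))
(48 + 17)/(((-8 - 1) - 8) + H(7, 5*3)) = (48 + 17)/(((-8 - 1) - 8) + √(2 + 5*3 + (5*3)² + 7²)) = 65/((-9 - 8) + √(2 + 15 + 15² + 49)) = 65/(-17 + √(2 + 15 + 225 + 49)) = 65/(-17 + √291)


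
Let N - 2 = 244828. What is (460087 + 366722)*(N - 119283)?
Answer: 103803389523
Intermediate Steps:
N = 244830 (N = 2 + 244828 = 244830)
(460087 + 366722)*(N - 119283) = (460087 + 366722)*(244830 - 119283) = 826809*125547 = 103803389523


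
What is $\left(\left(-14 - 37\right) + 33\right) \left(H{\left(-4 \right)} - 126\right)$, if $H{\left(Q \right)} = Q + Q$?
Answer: $2412$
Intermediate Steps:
$H{\left(Q \right)} = 2 Q$
$\left(\left(-14 - 37\right) + 33\right) \left(H{\left(-4 \right)} - 126\right) = \left(\left(-14 - 37\right) + 33\right) \left(2 \left(-4\right) - 126\right) = \left(-51 + 33\right) \left(-8 - 126\right) = - 18 \left(-8 - 126\right) = \left(-18\right) \left(-134\right) = 2412$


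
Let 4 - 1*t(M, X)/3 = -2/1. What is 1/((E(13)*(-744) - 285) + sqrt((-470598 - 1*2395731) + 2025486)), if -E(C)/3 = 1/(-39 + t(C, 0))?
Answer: -6391/16234476 - 49*I*sqrt(93427)/16234476 ≈ -0.00039367 - 0.00092256*I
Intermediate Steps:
t(M, X) = 18 (t(M, X) = 12 - (-6)/1 = 12 - (-6) = 12 - 3*(-2) = 12 + 6 = 18)
E(C) = 1/7 (E(C) = -3/(-39 + 18) = -3/(-21) = -3*(-1/21) = 1/7)
1/((E(13)*(-744) - 285) + sqrt((-470598 - 1*2395731) + 2025486)) = 1/(((1/7)*(-744) - 285) + sqrt((-470598 - 1*2395731) + 2025486)) = 1/((-744/7 - 285) + sqrt((-470598 - 2395731) + 2025486)) = 1/(-2739/7 + sqrt(-2866329 + 2025486)) = 1/(-2739/7 + sqrt(-840843)) = 1/(-2739/7 + 3*I*sqrt(93427))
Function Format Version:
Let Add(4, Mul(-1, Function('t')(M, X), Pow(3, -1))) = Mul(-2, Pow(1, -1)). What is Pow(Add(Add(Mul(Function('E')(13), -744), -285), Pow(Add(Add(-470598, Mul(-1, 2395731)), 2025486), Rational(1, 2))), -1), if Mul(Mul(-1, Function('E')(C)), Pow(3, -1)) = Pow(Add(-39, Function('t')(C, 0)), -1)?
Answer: Add(Rational(-6391, 16234476), Mul(Rational(-49, 16234476), I, Pow(93427, Rational(1, 2)))) ≈ Add(-0.00039367, Mul(-0.00092256, I))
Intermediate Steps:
Function('t')(M, X) = 18 (Function('t')(M, X) = Add(12, Mul(-3, Mul(-2, Pow(1, -1)))) = Add(12, Mul(-3, Mul(-2, 1))) = Add(12, Mul(-3, -2)) = Add(12, 6) = 18)
Function('E')(C) = Rational(1, 7) (Function('E')(C) = Mul(-3, Pow(Add(-39, 18), -1)) = Mul(-3, Pow(-21, -1)) = Mul(-3, Rational(-1, 21)) = Rational(1, 7))
Pow(Add(Add(Mul(Function('E')(13), -744), -285), Pow(Add(Add(-470598, Mul(-1, 2395731)), 2025486), Rational(1, 2))), -1) = Pow(Add(Add(Mul(Rational(1, 7), -744), -285), Pow(Add(Add(-470598, Mul(-1, 2395731)), 2025486), Rational(1, 2))), -1) = Pow(Add(Add(Rational(-744, 7), -285), Pow(Add(Add(-470598, -2395731), 2025486), Rational(1, 2))), -1) = Pow(Add(Rational(-2739, 7), Pow(Add(-2866329, 2025486), Rational(1, 2))), -1) = Pow(Add(Rational(-2739, 7), Pow(-840843, Rational(1, 2))), -1) = Pow(Add(Rational(-2739, 7), Mul(3, I, Pow(93427, Rational(1, 2)))), -1)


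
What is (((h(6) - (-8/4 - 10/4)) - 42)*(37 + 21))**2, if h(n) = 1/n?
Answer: 42198016/9 ≈ 4.6887e+6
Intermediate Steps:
h(n) = 1/n
(((h(6) - (-8/4 - 10/4)) - 42)*(37 + 21))**2 = (((1/6 - (-8/4 - 10/4)) - 42)*(37 + 21))**2 = (((1/6 - (-8*1/4 - 10*1/4)) - 42)*58)**2 = (((1/6 - (-2 - 5/2)) - 42)*58)**2 = (((1/6 - 1*(-9/2)) - 42)*58)**2 = (((1/6 + 9/2) - 42)*58)**2 = ((14/3 - 42)*58)**2 = (-112/3*58)**2 = (-6496/3)**2 = 42198016/9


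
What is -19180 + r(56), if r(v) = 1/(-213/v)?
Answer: -4085396/213 ≈ -19180.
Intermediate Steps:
r(v) = -v/213
-19180 + r(56) = -19180 - 1/213*56 = -19180 - 56/213 = -4085396/213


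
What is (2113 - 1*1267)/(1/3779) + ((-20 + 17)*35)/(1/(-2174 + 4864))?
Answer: 2914584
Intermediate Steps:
(2113 - 1*1267)/(1/3779) + ((-20 + 17)*35)/(1/(-2174 + 4864)) = (2113 - 1267)/(1/3779) + (-3*35)/(1/2690) = 846*3779 - 105/1/2690 = 3197034 - 105*2690 = 3197034 - 282450 = 2914584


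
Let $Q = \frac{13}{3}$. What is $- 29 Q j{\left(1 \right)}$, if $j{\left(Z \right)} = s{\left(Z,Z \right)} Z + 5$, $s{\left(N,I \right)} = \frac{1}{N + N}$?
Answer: $- \frac{4147}{6} \approx -691.17$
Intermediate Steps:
$s{\left(N,I \right)} = \frac{1}{2 N}$
$Q = \frac{13}{3}$ ($Q = 13 \cdot \frac{1}{3} = \frac{13}{3} \approx 4.3333$)
$j{\left(Z \right)} = \frac{11}{2}$ ($j{\left(Z \right)} = \frac{1}{2 Z} Z + 5 = \frac{1}{2} + 5 = \frac{11}{2}$)
$- 29 Q j{\left(1 \right)} = \left(-29\right) \frac{13}{3} \cdot \frac{11}{2} = \left(- \frac{377}{3}\right) \frac{11}{2} = - \frac{4147}{6}$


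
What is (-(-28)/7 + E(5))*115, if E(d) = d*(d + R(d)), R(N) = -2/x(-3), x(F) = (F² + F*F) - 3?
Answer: 9775/3 ≈ 3258.3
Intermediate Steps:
x(F) = -3 + 2*F² (x(F) = (F² + F²) - 3 = 2*F² - 3 = -3 + 2*F²)
R(N) = -2/15 (R(N) = -2/(-3 + 2*(-3)²) = -2/(-3 + 2*9) = -2/(-3 + 18) = -2/15)
E(d) = d*(-2/15 + d) (E(d) = d*(d - 2/15) = d*(-2/15 + d))
(-(-28)/7 + E(5))*115 = (-(-28)/7 + (1/15)*5*(-2 + 15*5))*115 = (-(-28)/7 + (1/15)*5*(-2 + 75))*115 = (-2*(-2) + (1/15)*5*73)*115 = (4 + 73/3)*115 = (85/3)*115 = 9775/3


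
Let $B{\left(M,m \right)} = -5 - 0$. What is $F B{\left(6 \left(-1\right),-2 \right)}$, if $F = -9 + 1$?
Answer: $40$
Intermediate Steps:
$F = -8$
$B{\left(M,m \right)} = -5$ ($B{\left(M,m \right)} = -5 + 0 = -5$)
$F B{\left(6 \left(-1\right),-2 \right)} = \left(-8\right) \left(-5\right) = 40$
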